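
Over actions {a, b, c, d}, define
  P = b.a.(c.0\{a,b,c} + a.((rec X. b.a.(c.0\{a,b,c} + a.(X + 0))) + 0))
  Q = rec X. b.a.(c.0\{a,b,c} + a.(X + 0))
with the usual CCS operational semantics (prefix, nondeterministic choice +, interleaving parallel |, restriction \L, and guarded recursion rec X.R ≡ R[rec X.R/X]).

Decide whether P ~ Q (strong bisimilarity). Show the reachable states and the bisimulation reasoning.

Reachable graph of P (5 states):
  p0 = b.a.(c.0\{a,b,c} + a.((rec X. b.a.(c.0\{a,b,c} + a.(X + 0))) + 0)) :: —b→ p1
  p1 = a.(c.0\{a,b,c} + a.((rec X. b.a.(c.0\{a,b,c} + a.(X + 0))) + 0)) :: —a→ p2
  p2 = c.0\{a,b,c} + a.((rec X. b.a.(c.0\{a,b,c} + a.(X + 0))) + 0) :: —a→ p3, —c→ p4
  p3 = (rec X. b.a.(c.0\{a,b,c} + a.(X + 0))) + 0 :: —b→ p1
  p4 = 0\{a,b,c} :: ·
Reachable graph of Q (5 states):
  q0 = rec X. b.a.(c.0\{a,b,c} + a.(X + 0)) :: —b→ q1
  q1 = a.(c.0\{a,b,c} + a.((rec X. b.a.(c.0\{a,b,c} + a.(X + 0))) + 0)) :: —a→ q2
  q2 = c.0\{a,b,c} + a.((rec X. b.a.(c.0\{a,b,c} + a.(X + 0))) + 0) :: —a→ q3, —c→ q4
  q3 = (rec X. b.a.(c.0\{a,b,c} + a.(X + 0))) + 0 :: —b→ q1
  q4 = 0\{a,b,c} :: ·
Bisimilarity quotient blocks:
  B0 = {p0, p3, q0, q3}
  B1 = {p1, q1}
  B2 = {p2, q2}
  B3 = {p4, q4}
p0 ∈ B0, q0 ∈ B0 → same block

P ~ Q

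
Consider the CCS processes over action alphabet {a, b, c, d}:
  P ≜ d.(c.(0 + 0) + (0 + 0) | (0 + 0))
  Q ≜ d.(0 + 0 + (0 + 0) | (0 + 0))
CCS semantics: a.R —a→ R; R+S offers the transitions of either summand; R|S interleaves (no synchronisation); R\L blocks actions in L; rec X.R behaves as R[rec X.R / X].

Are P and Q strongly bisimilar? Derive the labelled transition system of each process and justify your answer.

NO

Reachable graph of P (3 states):
  s0 = d.(c.(0 + 0) + (0 + 0) | (0 + 0)) :: =d=> s1
  s1 = c.(0 + 0) + (0 + 0) | (0 + 0) :: =c=> s2
  s2 = 0 + 0 :: (no moves)
Reachable graph of Q (2 states):
  t0 = d.(0 + 0 + (0 + 0) | (0 + 0)) :: =d=> t1
  t1 = 0 + 0 + (0 + 0) | (0 + 0) :: (no moves)
Partition-refinement fixed point:
  B0 = {s0}
  B1 = {s1}
  B2 = {s2, t1}
  B3 = {t0}
s0 ∈ B0, t0 ∈ B3 → different blocks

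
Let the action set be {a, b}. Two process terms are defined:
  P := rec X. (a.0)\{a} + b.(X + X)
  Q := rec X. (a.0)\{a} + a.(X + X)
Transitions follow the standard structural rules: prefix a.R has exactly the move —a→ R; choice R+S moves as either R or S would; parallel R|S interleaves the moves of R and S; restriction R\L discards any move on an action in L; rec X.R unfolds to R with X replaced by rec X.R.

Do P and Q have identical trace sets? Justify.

traces(P) ≠ traces(Q) — witness ⟨b⟩

LTS(P): 2 reachable states
  p0 = rec X. (a.0)\{a} + b.(X + X) :: —b→ p1
  p1 = (rec X. (a.0)\{a} + b.(X + X)) + (rec X. (a.0)\{a} + b.(X + X)) :: —b→ p1
LTS(Q): 2 reachable states
  q0 = rec X. (a.0)\{a} + a.(X + X) :: —a→ q1
  q1 = (rec X. (a.0)\{a} + a.(X + X)) + (rec X. (a.0)\{a} + a.(X + X)) :: —a→ q1
Executing b from P (initial set {p0}):
  step 1 (b): {p1}
  P completes σ.
Executing b from Q (initial set {q0}):
  step 1 (b): no successor for Q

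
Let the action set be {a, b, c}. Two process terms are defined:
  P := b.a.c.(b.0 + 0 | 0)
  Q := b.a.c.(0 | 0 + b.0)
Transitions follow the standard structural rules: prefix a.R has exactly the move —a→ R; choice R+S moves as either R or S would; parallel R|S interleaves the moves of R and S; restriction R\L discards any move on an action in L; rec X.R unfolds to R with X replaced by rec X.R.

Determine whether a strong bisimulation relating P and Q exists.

P ~ Q

P's transition system — 5 states:
  s0 = b.a.c.(b.0 + 0 | 0) has moves -b-> s1
  s1 = a.c.(b.0 + 0 | 0) has moves -a-> s2
  s2 = c.(b.0 + 0 | 0) has moves -c-> s3
  s3 = b.0 + 0 | 0 has moves -b-> s4
  s4 = 0 has moves ·
Q's transition system — 5 states:
  t0 = b.a.c.(0 | 0 + b.0) has moves -b-> t1
  t1 = a.c.(0 | 0 + b.0) has moves -a-> t2
  t2 = c.(0 | 0 + b.0) has moves -c-> t3
  t3 = 0 | 0 + b.0 has moves -b-> t4
  t4 = 0 has moves ·
Partition-refinement fixed point:
  B0 = {s0, t0}
  B1 = {s1, t1}
  B2 = {s2, t2}
  B3 = {s3, t3}
  B4 = {s4, t4}
s0 ∈ B0, t0 ∈ B0 → same block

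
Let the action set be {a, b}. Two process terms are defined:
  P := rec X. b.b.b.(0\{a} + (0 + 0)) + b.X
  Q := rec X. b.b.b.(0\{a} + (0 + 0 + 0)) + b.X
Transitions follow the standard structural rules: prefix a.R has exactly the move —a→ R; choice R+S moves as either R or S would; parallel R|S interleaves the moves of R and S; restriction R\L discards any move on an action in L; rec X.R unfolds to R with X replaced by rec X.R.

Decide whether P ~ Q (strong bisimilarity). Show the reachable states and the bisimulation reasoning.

Reachable graph of P (4 states):
  m0 = rec X. b.b.b.(0\{a} + (0 + 0)) + b.X has moves =b=> m0, =b=> m1
  m1 = b.b.(0\{a} + (0 + 0)) has moves =b=> m2
  m2 = b.(0\{a} + (0 + 0)) has moves =b=> m3
  m3 = 0\{a} + (0 + 0) has moves ·
Reachable graph of Q (4 states):
  n0 = rec X. b.b.b.(0\{a} + (0 + 0 + 0)) + b.X has moves =b=> n0, =b=> n1
  n1 = b.b.(0\{a} + (0 + 0 + 0)) has moves =b=> n2
  n2 = b.(0\{a} + (0 + 0 + 0)) has moves =b=> n3
  n3 = 0\{a} + (0 + 0 + 0) has moves ·
Bisimilarity quotient blocks:
  B0 = {m0, n0}
  B1 = {m1, n1}
  B2 = {m2, n2}
  B3 = {m3, n3}
m0 ∈ B0, n0 ∈ B0 → same block

bisimilar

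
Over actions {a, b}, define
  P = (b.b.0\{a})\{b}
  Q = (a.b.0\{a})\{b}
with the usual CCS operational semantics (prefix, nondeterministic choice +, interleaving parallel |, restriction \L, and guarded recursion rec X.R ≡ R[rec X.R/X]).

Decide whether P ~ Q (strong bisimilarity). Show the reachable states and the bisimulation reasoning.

LTS(P): 1 reachable states
  p0 = (b.b.0\{a})\{b} | ·
LTS(Q): 2 reachable states
  q0 = (a.b.0\{a})\{b} | -a-> q1
  q1 = (b.0\{a})\{b} | ·
Bisimilarity quotient blocks:
  B0 = {p0, q1}
  B1 = {q0}
p0 ∈ B0, q0 ∈ B1 → different blocks

not bisimilar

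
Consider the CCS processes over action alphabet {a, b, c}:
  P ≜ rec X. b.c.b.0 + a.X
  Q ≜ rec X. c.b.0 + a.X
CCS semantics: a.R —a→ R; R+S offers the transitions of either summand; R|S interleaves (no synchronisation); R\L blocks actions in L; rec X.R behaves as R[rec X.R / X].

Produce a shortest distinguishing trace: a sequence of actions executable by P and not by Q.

b

LTS(P): 4 reachable states
  u0 = rec X. b.c.b.0 + a.X :: ··a··> u0, ··b··> u1
  u1 = c.b.0 :: ··c··> u2
  u2 = b.0 :: ··b··> u3
  u3 = 0 :: ∅
LTS(Q): 3 reachable states
  v0 = rec X. c.b.0 + a.X :: ··a··> v0, ··c··> v1
  v1 = b.0 :: ··b··> v2
  v2 = 0 :: ∅
Trace ⟨b⟩ through P, begin at {u0}:
  after b @ step 1: {u1}
  — P admits the full trace.
Trace ⟨b⟩ through Q, begin at {v0}:
  after b @ step 1: ∅ (Q stuck)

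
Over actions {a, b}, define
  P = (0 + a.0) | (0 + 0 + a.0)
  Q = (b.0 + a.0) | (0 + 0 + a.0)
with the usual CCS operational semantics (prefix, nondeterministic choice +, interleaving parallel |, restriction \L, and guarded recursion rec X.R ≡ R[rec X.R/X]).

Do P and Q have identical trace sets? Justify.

LTS(P): 4 reachable states
  s0 = (0 + a.0) | (0 + 0 + a.0) has moves -a-> s1, -a-> s2
  s1 = (0 + a.0) | 0 has moves -a-> s3
  s2 = 0 | (0 + 0 + a.0) has moves -a-> s3
  s3 = 0 | 0 has moves deadlocked
LTS(Q): 4 reachable states
  t0 = (b.0 + a.0) | (0 + 0 + a.0) has moves -a-> t1, -a-> t2, -b-> t2
  t1 = (b.0 + a.0) | 0 has moves -a-> t3, -b-> t3
  t2 = 0 | (0 + 0 + a.0) has moves -a-> t3
  t3 = 0 | 0 has moves deadlocked
Executing b from Q (initial set {t0}):
  [1] b ⇒ {t2}
  — Q admits the full trace.
Executing b from P (initial set {s0}):
  [1] b ⇒ ∅  — P cannot continue

trace-distinct — witness ⟨b⟩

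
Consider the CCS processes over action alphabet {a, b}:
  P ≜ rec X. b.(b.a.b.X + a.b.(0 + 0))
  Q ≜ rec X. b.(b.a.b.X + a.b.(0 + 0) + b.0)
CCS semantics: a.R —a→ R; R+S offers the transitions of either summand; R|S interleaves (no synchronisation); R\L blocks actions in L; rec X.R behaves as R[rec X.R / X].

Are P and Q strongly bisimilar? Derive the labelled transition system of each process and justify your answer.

P ≁ Q

LTS(P): 6 reachable states
  m0 = rec X. b.(b.a.b.X + a.b.(0 + 0)) → —b→ m1
  m1 = b.a.b.(rec X. b.(b.a.b.X + a.b.(0 + 0))) + a.b.(0 + 0) → —a→ m2, —b→ m3
  m2 = b.(0 + 0) → —b→ m4
  m3 = a.b.(rec X. b.(b.a.b.X + a.b.(0 + 0))) → —a→ m5
  m4 = 0 + 0 → ·
  m5 = b.(rec X. b.(b.a.b.X + a.b.(0 + 0))) → —b→ m0
LTS(Q): 7 reachable states
  n0 = rec X. b.(b.a.b.X + a.b.(0 + 0) + b.0) → —b→ n1
  n1 = b.a.b.(rec X. b.(b.a.b.X + a.b.(0 + 0) + b.0)) + a.b.(0 + 0) + b.0 → —a→ n2, —b→ n3, —b→ n4
  n2 = b.(0 + 0) → —b→ n5
  n3 = 0 → ·
  n4 = a.b.(rec X. b.(b.a.b.X + a.b.(0 + 0) + b.0)) → —a→ n6
  n5 = 0 + 0 → ·
  n6 = b.(rec X. b.(b.a.b.X + a.b.(0 + 0) + b.0)) → —b→ n0
Coarsest stable partition (strong bisimilarity classes):
  B0 = {m0}
  B1 = {m1}
  B2 = {m2, n2}
  B3 = {m4, n3, n5}
  B4 = {m3}
  B5 = {m5}
  B6 = {n0}
  B7 = {n1}
  B8 = {n4}
  B9 = {n6}
m0 ∈ B0, n0 ∈ B6 → different blocks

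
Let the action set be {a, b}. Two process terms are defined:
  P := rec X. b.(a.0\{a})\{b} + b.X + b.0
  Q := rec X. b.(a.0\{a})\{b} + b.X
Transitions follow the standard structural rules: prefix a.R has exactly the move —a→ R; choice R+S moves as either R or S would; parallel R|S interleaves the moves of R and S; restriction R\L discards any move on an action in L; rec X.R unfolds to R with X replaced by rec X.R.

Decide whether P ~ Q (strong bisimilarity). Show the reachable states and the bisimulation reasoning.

LTS(P): 4 reachable states
  s0 = rec X. b.(a.0\{a})\{b} + b.X + b.0 ⊢ —b→ s0, —b→ s1, —b→ s2
  s1 = (a.0\{a})\{b} ⊢ —a→ s3
  s2 = 0 ⊢ deadlocked
  s3 = 0\{a}\{b} ⊢ deadlocked
LTS(Q): 3 reachable states
  t0 = rec X. b.(a.0\{a})\{b} + b.X ⊢ —b→ t0, —b→ t1
  t1 = (a.0\{a})\{b} ⊢ —a→ t2
  t2 = 0\{a}\{b} ⊢ deadlocked
Partition-refinement fixed point:
  B0 = {s0}
  B1 = {s1, t1}
  B2 = {s2, s3, t2}
  B3 = {t0}
s0 ∈ B0, t0 ∈ B3 → different blocks

not bisimilar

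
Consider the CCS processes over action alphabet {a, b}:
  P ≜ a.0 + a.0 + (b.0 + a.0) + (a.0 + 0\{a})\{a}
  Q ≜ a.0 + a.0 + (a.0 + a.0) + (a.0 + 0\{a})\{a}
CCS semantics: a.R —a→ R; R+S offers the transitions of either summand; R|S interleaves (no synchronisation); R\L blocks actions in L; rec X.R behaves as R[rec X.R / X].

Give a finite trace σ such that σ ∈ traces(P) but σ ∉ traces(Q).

P's transition system — 2 states:
  s0 = a.0 + a.0 + (b.0 + a.0) + (a.0 + 0\{a})\{a} has moves =a=> s1, =b=> s1
  s1 = 0 has moves stopped
Q's transition system — 2 states:
  t0 = a.0 + a.0 + (a.0 + a.0) + (a.0 + 0\{a})\{a} has moves =a=> t1
  t1 = 0 has moves stopped
Run σ = ⟨b⟩ on P: start {s0}
  step 1 (b): {s1}
  — P admits the full trace.
Run σ = ⟨b⟩ on Q: start {t0}
  step 1 (b): ∅ (Q stuck)

b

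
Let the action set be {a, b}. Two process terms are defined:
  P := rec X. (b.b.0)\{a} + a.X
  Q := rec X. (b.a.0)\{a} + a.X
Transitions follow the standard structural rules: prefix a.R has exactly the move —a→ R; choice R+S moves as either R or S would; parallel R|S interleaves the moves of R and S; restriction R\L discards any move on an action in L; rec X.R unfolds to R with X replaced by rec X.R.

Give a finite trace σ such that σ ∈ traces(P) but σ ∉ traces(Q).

LTS(P): 3 reachable states
  s0 = rec X. (b.b.0)\{a} + a.X | --a--▸ s0, --b--▸ s1
  s1 = (b.0)\{a} | --b--▸ s2
  s2 = 0\{a} | ∅
LTS(Q): 2 reachable states
  t0 = rec X. (b.a.0)\{a} + a.X | --a--▸ t0, --b--▸ t1
  t1 = (a.0)\{a} | ∅
Executing bb from P (initial set {s0}):
  step 1 (b): {s1}
  step 2 (b): {s2}
  ✓ P
Executing bb from Q (initial set {t0}):
  step 1 (b): {t1}
  step 2 (b): no successor for Q

bb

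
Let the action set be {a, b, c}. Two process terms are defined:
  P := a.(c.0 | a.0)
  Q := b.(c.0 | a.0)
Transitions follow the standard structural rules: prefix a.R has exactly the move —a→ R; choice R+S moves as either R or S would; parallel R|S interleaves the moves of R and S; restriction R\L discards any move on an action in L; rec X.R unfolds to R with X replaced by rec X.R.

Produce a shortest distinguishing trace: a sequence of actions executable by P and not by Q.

P's transition system — 5 states:
  m0 = a.(c.0 | a.0) :: =a=> m1
  m1 = c.0 | a.0 :: =a=> m2, =c=> m3
  m2 = c.0 | 0 :: =c=> m4
  m3 = 0 | a.0 :: =a=> m4
  m4 = 0 | 0 :: ·
Q's transition system — 5 states:
  n0 = b.(c.0 | a.0) :: =b=> n1
  n1 = c.0 | a.0 :: =a=> n2, =c=> n3
  n2 = c.0 | 0 :: =c=> n4
  n3 = 0 | a.0 :: =a=> n4
  n4 = 0 | 0 :: ·
Run σ = ⟨a⟩ on P: start {m0}
  step 1 (a): {m1}
  P completes σ.
Run σ = ⟨a⟩ on Q: start {n0}
  step 1 (a): ∅  — Q cannot continue

a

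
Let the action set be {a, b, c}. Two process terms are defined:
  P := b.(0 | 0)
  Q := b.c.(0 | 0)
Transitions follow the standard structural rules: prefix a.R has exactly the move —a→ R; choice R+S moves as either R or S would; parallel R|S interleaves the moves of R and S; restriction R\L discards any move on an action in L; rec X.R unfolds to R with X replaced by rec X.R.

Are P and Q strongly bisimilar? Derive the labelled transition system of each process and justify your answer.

NO

Reachable graph of P (2 states):
  p0 = b.(0 | 0) | -b-> p1
  p1 = 0 | 0 | (no moves)
Reachable graph of Q (3 states):
  q0 = b.c.(0 | 0) | -b-> q1
  q1 = c.(0 | 0) | -c-> q2
  q2 = 0 | 0 | (no moves)
Coarsest stable partition (strong bisimilarity classes):
  B0 = {p0}
  B1 = {p1, q2}
  B2 = {q0}
  B3 = {q1}
p0 ∈ B0, q0 ∈ B2 → different blocks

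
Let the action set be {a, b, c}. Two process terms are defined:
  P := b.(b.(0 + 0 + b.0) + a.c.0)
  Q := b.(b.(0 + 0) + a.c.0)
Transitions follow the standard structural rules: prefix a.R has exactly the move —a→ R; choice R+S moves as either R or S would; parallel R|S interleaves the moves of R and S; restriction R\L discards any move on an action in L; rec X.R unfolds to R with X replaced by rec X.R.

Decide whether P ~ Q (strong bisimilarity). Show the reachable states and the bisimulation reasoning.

not bisimilar

Reachable graph of P (5 states):
  m0 = b.(b.(0 + 0 + b.0) + a.c.0) → =b=> m1
  m1 = b.(0 + 0 + b.0) + a.c.0 → =a=> m2, =b=> m3
  m2 = c.0 → =c=> m4
  m3 = 0 + 0 + b.0 → =b=> m4
  m4 = 0 → (no moves)
Reachable graph of Q (5 states):
  n0 = b.(b.(0 + 0) + a.c.0) → =b=> n1
  n1 = b.(0 + 0) + a.c.0 → =a=> n2, =b=> n3
  n2 = c.0 → =c=> n4
  n3 = 0 + 0 → (no moves)
  n4 = 0 → (no moves)
Partition-refinement fixed point:
  B0 = {m0}
  B1 = {m1}
  B2 = {m2, n2}
  B3 = {m4, n3, n4}
  B4 = {m3}
  B5 = {n0}
  B6 = {n1}
m0 ∈ B0, n0 ∈ B5 → different blocks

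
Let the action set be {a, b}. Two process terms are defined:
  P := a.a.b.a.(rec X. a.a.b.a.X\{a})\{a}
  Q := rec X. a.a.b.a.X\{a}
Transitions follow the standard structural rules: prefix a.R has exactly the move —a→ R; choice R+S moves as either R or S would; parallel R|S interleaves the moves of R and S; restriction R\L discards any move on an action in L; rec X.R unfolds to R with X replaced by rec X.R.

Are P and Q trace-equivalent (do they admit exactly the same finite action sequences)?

traces(P) = traces(Q)

P's transition system — 5 states:
  s0 = a.a.b.a.(rec X. a.a.b.a.X\{a})\{a} has moves —a→ s1
  s1 = a.b.a.(rec X. a.a.b.a.X\{a})\{a} has moves —a→ s2
  s2 = b.a.(rec X. a.a.b.a.X\{a})\{a} has moves —b→ s3
  s3 = a.(rec X. a.a.b.a.X\{a})\{a} has moves —a→ s4
  s4 = (rec X. a.a.b.a.X\{a})\{a} has moves stopped
Q's transition system — 5 states:
  t0 = rec X. a.a.b.a.X\{a} has moves —a→ t1
  t1 = a.b.a.(rec X. a.a.b.a.X\{a})\{a} has moves —a→ t2
  t2 = b.a.(rec X. a.a.b.a.X\{a})\{a} has moves —b→ t3
  t3 = a.(rec X. a.a.b.a.X\{a})\{a} has moves —a→ t4
  t4 = (rec X. a.a.b.a.X\{a})\{a} has moves stopped
Bisimilarity quotient blocks:
  B0 = {s0, t0}
  B1 = {s1, t1}
  B2 = {s2, t2}
  B3 = {s3, t3}
  B4 = {s4, t4}
s0 ∈ B0, t0 ∈ B0 → same block
Bisimilar ⇒ trace-equivalent.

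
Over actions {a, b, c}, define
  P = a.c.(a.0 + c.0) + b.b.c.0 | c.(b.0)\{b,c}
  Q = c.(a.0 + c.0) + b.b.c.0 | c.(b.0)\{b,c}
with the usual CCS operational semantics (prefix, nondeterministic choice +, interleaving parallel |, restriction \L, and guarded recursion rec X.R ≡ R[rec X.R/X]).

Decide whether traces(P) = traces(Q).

P's transition system — 11 states:
  s0 = a.c.(a.0 + c.0) + b.b.c.0 | c.(b.0)\{b,c} :: —a→ s1, —b→ s2, —c→ s3
  s1 = c.(a.0 + c.0) :: —c→ s4
  s2 = b.c.0 | c.(b.0)\{b,c} :: —b→ s5, —c→ s6
  s3 = b.b.c.0 | (b.0)\{b,c} :: —b→ s6
  s4 = a.0 + c.0 :: —a→ s7, —c→ s7
  s5 = c.0 | c.(b.0)\{b,c} :: —c→ s8, —c→ s9
  s6 = b.c.0 | (b.0)\{b,c} :: —b→ s9
  s7 = 0 :: ·
  s8 = 0 | c.(b.0)\{b,c} :: —c→ s10
  s9 = c.0 | (b.0)\{b,c} :: —c→ s10
  s10 = 0 | (b.0)\{b,c} :: ·
Q's transition system — 10 states:
  t0 = c.(a.0 + c.0) + b.b.c.0 | c.(b.0)\{b,c} :: —b→ t1, —c→ t2, —c→ t3
  t1 = b.c.0 | c.(b.0)\{b,c} :: —b→ t4, —c→ t5
  t2 = a.0 + c.0 :: —a→ t6, —c→ t6
  t3 = b.b.c.0 | (b.0)\{b,c} :: —b→ t5
  t4 = c.0 | c.(b.0)\{b,c} :: —c→ t7, —c→ t8
  t5 = b.c.0 | (b.0)\{b,c} :: —b→ t8
  t6 = 0 :: ·
  t7 = 0 | c.(b.0)\{b,c} :: —c→ t9
  t8 = c.0 | (b.0)\{b,c} :: —c→ t9
  t9 = 0 | (b.0)\{b,c} :: ·
Trace ⟨a⟩ through P, begin at {s0}:
  step 1 (a): {s1}
  ✓ P
Trace ⟨a⟩ through Q, begin at {t0}:
  step 1 (a): ∅  — Q cannot continue

trace-distinct — witness ⟨a⟩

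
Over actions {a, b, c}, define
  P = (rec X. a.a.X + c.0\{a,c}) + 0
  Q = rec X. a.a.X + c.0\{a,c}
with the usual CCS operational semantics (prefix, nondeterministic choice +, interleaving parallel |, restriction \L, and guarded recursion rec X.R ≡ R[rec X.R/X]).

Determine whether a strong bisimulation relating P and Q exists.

YES

Reachable graph of P (4 states):
  m0 = (rec X. a.a.X + c.0\{a,c}) + 0 → =a=> m1, =c=> m2
  m1 = a.(rec X. a.a.X + c.0\{a,c}) → =a=> m3
  m2 = 0\{a,c} → (no moves)
  m3 = rec X. a.a.X + c.0\{a,c} → =a=> m1, =c=> m2
Reachable graph of Q (3 states):
  n0 = rec X. a.a.X + c.0\{a,c} → =a=> n1, =c=> n2
  n1 = a.(rec X. a.a.X + c.0\{a,c}) → =a=> n0
  n2 = 0\{a,c} → (no moves)
Coarsest stable partition (strong bisimilarity classes):
  B0 = {m0, m3, n0}
  B1 = {m2, n2}
  B2 = {m1, n1}
m0 ∈ B0, n0 ∈ B0 → same block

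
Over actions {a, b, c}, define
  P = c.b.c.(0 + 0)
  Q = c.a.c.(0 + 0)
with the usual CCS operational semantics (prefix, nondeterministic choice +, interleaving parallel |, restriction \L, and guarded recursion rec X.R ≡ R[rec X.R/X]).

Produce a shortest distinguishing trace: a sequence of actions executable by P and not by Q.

Reachable graph of P (4 states):
  p0 = c.b.c.(0 + 0) | --c--▸ p1
  p1 = b.c.(0 + 0) | --b--▸ p2
  p2 = c.(0 + 0) | --c--▸ p3
  p3 = 0 + 0 | deadlocked
Reachable graph of Q (4 states):
  q0 = c.a.c.(0 + 0) | --c--▸ q1
  q1 = a.c.(0 + 0) | --a--▸ q2
  q2 = c.(0 + 0) | --c--▸ q3
  q3 = 0 + 0 | deadlocked
Executing cb from P (initial set {p0}):
  step 1 (c): {p1}
  step 2 (b): {p2}
  ✓ P
Executing cb from Q (initial set {q0}):
  step 1 (c): {q1}
  step 2 (b): no successor for Q

cb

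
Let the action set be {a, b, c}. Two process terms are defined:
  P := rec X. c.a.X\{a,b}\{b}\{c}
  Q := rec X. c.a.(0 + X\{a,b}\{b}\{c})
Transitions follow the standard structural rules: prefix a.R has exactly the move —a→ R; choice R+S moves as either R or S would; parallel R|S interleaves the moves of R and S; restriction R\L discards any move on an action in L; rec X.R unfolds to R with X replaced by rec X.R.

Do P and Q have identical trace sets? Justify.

traces(P) = traces(Q)

P's transition system — 3 states:
  s0 = rec X. c.a.X\{a,b}\{b}\{c} :: --c--▸ s1
  s1 = a.(rec X. c.a.X\{a,b}\{b}\{c})\{a,b}\{b}\{c} :: --a--▸ s2
  s2 = (rec X. c.a.X\{a,b}\{b}\{c})\{a,b}\{b}\{c} :: ∅
Q's transition system — 3 states:
  t0 = rec X. c.a.(0 + X\{a,b}\{b}\{c}) :: --c--▸ t1
  t1 = a.(0 + (rec X. c.a.(0 + X\{a,b}\{b}\{c}))\{a,b}\{b}\{c}) :: --a--▸ t2
  t2 = 0 + (rec X. c.a.(0 + X\{a,b}\{b}\{c}))\{a,b}\{b}\{c} :: ∅
Partition-refinement fixed point:
  B0 = {s0, t0}
  B1 = {s1, t1}
  B2 = {s2, t2}
s0 ∈ B0, t0 ∈ B0 → same block
Bisimilar ⇒ trace-equivalent.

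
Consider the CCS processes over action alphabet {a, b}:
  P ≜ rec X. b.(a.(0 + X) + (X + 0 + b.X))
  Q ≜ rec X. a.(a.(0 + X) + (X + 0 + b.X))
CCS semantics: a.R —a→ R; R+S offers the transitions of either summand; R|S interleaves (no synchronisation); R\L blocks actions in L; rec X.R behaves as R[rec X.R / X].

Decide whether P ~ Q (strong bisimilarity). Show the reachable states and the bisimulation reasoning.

P ≁ Q

P's transition system — 3 states:
  s0 = rec X. b.(a.(0 + X) + (X + 0 + b.X)) has moves --b--▸ s1
  s1 = a.(0 + (rec X. b.(a.(0 + X) + (X + 0 + b.X)))) + ((rec X. b.(a.(0 + X) + (X + 0 + b.X))) + 0 + b.(rec X. b.(a.(0 + X) + (X + 0 + b.X)))) has moves --a--▸ s2, --b--▸ s0, --b--▸ s1
  s2 = 0 + (rec X. b.(a.(0 + X) + (X + 0 + b.X))) has moves --b--▸ s1
Q's transition system — 3 states:
  t0 = rec X. a.(a.(0 + X) + (X + 0 + b.X)) has moves --a--▸ t1
  t1 = a.(0 + (rec X. a.(a.(0 + X) + (X + 0 + b.X)))) + ((rec X. a.(a.(0 + X) + (X + 0 + b.X))) + 0 + b.(rec X. a.(a.(0 + X) + (X + 0 + b.X)))) has moves --a--▸ t1, --a--▸ t2, --b--▸ t0
  t2 = 0 + (rec X. a.(a.(0 + X) + (X + 0 + b.X))) has moves --a--▸ t1
Coarsest stable partition (strong bisimilarity classes):
  B0 = {s0, s2}
  B1 = {s1}
  B2 = {t0, t2}
  B3 = {t1}
s0 ∈ B0, t0 ∈ B2 → different blocks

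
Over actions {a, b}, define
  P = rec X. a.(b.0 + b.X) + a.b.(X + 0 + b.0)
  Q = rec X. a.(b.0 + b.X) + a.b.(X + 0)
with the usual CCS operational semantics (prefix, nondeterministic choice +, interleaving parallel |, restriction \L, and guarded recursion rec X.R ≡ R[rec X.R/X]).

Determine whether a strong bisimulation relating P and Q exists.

Reachable graph of P (5 states):
  u0 = rec X. a.(b.0 + b.X) + a.b.(X + 0 + b.0) | ··a··> u1, ··a··> u2
  u1 = b.((rec X. a.(b.0 + b.X) + a.b.(X + 0 + b.0)) + 0 + b.0) | ··b··> u3
  u2 = b.0 + b.(rec X. a.(b.0 + b.X) + a.b.(X + 0 + b.0)) | ··b··> u0, ··b··> u4
  u3 = (rec X. a.(b.0 + b.X) + a.b.(X + 0 + b.0)) + 0 + b.0 | ··a··> u1, ··a··> u2, ··b··> u4
  u4 = 0 | ∅
Reachable graph of Q (5 states):
  v0 = rec X. a.(b.0 + b.X) + a.b.(X + 0) | ··a··> v1, ··a··> v2
  v1 = b.((rec X. a.(b.0 + b.X) + a.b.(X + 0)) + 0) | ··b··> v3
  v2 = b.0 + b.(rec X. a.(b.0 + b.X) + a.b.(X + 0)) | ··b··> v0, ··b··> v4
  v3 = (rec X. a.(b.0 + b.X) + a.b.(X + 0)) + 0 | ··a··> v1, ··a··> v2
  v4 = 0 | ∅
Partition-refinement fixed point:
  B0 = {u0}
  B1 = {u1}
  B2 = {u3}
  B3 = {u4, v4}
  B4 = {u2}
  B5 = {v0, v3}
  B6 = {v2}
  B7 = {v1}
u0 ∈ B0, v0 ∈ B5 → different blocks

NO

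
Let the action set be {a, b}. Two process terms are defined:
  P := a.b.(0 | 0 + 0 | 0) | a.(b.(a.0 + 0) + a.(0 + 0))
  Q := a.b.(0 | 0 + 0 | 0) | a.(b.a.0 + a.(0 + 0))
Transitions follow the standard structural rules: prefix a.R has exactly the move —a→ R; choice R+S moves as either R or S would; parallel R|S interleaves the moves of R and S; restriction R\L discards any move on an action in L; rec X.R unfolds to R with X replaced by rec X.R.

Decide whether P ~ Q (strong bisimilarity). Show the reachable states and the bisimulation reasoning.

Reachable graph of P (15 states):
  u0 = a.b.(0 | 0 + 0 | 0) | a.(b.(a.0 + 0) + a.(0 + 0)) | --a--▸ u1, --a--▸ u2
  u1 = a.b.(0 | 0 + 0 | 0) | (b.(a.0 + 0) + a.(0 + 0)) | --a--▸ u3, --a--▸ u4, --b--▸ u5
  u2 = b.(0 | 0 + 0 | 0) | a.(b.(a.0 + 0) + a.(0 + 0)) | --a--▸ u4, --b--▸ u6
  u3 = a.b.(0 | 0 + 0 | 0) | (0 + 0) | --a--▸ u7
  u4 = b.(0 | 0 + 0 | 0) | (b.(a.0 + 0) + a.(0 + 0)) | --a--▸ u7, --b--▸ u8, --b--▸ u9
  u5 = a.b.(0 | 0 + 0 | 0) | (a.0 + 0) | --a--▸ u10, --a--▸ u9
  u6 = (0 | 0 + 0 | 0) | a.(b.(a.0 + 0) + a.(0 + 0)) | --a--▸ u8
  u7 = b.(0 | 0 + 0 | 0) | (0 + 0) | --b--▸ u11
  u8 = (0 | 0 + 0 | 0) | (b.(a.0 + 0) + a.(0 + 0)) | --a--▸ u11, --b--▸ u12
  u9 = b.(0 | 0 + 0 | 0) | (a.0 + 0) | --a--▸ u13, --b--▸ u12
  u10 = a.b.(0 | 0 + 0 | 0) | 0 | --a--▸ u13
  u11 = (0 | 0 + 0 | 0) | (0 + 0) | stopped
  u12 = (0 | 0 + 0 | 0) | (a.0 + 0) | --a--▸ u14
  u13 = b.(0 | 0 + 0 | 0) | 0 | --b--▸ u14
  u14 = (0 | 0 + 0 | 0) | 0 | stopped
Reachable graph of Q (15 states):
  v0 = a.b.(0 | 0 + 0 | 0) | a.(b.a.0 + a.(0 + 0)) | --a--▸ v1, --a--▸ v2
  v1 = a.b.(0 | 0 + 0 | 0) | (b.a.0 + a.(0 + 0)) | --a--▸ v3, --a--▸ v4, --b--▸ v5
  v2 = b.(0 | 0 + 0 | 0) | a.(b.a.0 + a.(0 + 0)) | --a--▸ v4, --b--▸ v6
  v3 = a.b.(0 | 0 + 0 | 0) | (0 + 0) | --a--▸ v7
  v4 = b.(0 | 0 + 0 | 0) | (b.a.0 + a.(0 + 0)) | --a--▸ v7, --b--▸ v8, --b--▸ v9
  v5 = a.b.(0 | 0 + 0 | 0) | a.0 | --a--▸ v10, --a--▸ v9
  v6 = (0 | 0 + 0 | 0) | a.(b.a.0 + a.(0 + 0)) | --a--▸ v8
  v7 = b.(0 | 0 + 0 | 0) | (0 + 0) | --b--▸ v11
  v8 = (0 | 0 + 0 | 0) | (b.a.0 + a.(0 + 0)) | --a--▸ v11, --b--▸ v12
  v9 = b.(0 | 0 + 0 | 0) | a.0 | --a--▸ v13, --b--▸ v12
  v10 = a.b.(0 | 0 + 0 | 0) | 0 | --a--▸ v13
  v11 = (0 | 0 + 0 | 0) | (0 + 0) | stopped
  v12 = (0 | 0 + 0 | 0) | a.0 | --a--▸ v14
  v13 = b.(0 | 0 + 0 | 0) | 0 | --b--▸ v14
  v14 = (0 | 0 + 0 | 0) | 0 | stopped
Partition-refinement fixed point:
  B0 = {u0, v0}
  B1 = {u2, v2}
  B2 = {u6, v6}
  B3 = {u8, v8}
  B4 = {u12, v12}
  B5 = {u11, u14, v11, v14}
  B6 = {u4, v4}
  B7 = {u13, u7, v13, v7}
  B8 = {u9, v9}
  B9 = {u1, v1}
  B10 = {u5, v5}
  B11 = {u10, u3, v10, v3}
u0 ∈ B0, v0 ∈ B0 → same block

bisimilar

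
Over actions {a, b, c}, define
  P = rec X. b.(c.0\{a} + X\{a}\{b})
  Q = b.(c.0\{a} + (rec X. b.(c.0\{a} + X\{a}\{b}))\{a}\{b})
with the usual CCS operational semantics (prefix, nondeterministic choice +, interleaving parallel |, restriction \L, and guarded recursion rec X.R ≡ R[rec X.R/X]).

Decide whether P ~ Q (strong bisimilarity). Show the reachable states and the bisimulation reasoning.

Reachable graph of P (3 states):
  m0 = rec X. b.(c.0\{a} + X\{a}\{b}) has moves =b=> m1
  m1 = c.0\{a} + (rec X. b.(c.0\{a} + X\{a}\{b}))\{a}\{b} has moves =c=> m2
  m2 = 0\{a} has moves ∅
Reachable graph of Q (3 states):
  n0 = b.(c.0\{a} + (rec X. b.(c.0\{a} + X\{a}\{b}))\{a}\{b}) has moves =b=> n1
  n1 = c.0\{a} + (rec X. b.(c.0\{a} + X\{a}\{b}))\{a}\{b} has moves =c=> n2
  n2 = 0\{a} has moves ∅
Coarsest stable partition (strong bisimilarity classes):
  B0 = {m0, n0}
  B1 = {m1, n1}
  B2 = {m2, n2}
m0 ∈ B0, n0 ∈ B0 → same block

bisimilar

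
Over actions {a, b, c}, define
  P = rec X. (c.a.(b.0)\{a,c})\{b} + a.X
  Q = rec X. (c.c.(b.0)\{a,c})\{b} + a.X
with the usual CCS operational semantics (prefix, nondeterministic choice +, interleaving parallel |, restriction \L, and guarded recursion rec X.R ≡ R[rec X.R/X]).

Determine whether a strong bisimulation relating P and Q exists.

P's transition system — 3 states:
  p0 = rec X. (c.a.(b.0)\{a,c})\{b} + a.X has moves =a=> p0, =c=> p1
  p1 = (a.(b.0)\{a,c})\{b} has moves =a=> p2
  p2 = (b.0)\{a,c}\{b} has moves ∅
Q's transition system — 3 states:
  q0 = rec X. (c.c.(b.0)\{a,c})\{b} + a.X has moves =a=> q0, =c=> q1
  q1 = (c.(b.0)\{a,c})\{b} has moves =c=> q2
  q2 = (b.0)\{a,c}\{b} has moves ∅
Bisimilarity quotient blocks:
  B0 = {p0}
  B1 = {p1}
  B2 = {p2, q2}
  B3 = {q0}
  B4 = {q1}
p0 ∈ B0, q0 ∈ B3 → different blocks

P ≁ Q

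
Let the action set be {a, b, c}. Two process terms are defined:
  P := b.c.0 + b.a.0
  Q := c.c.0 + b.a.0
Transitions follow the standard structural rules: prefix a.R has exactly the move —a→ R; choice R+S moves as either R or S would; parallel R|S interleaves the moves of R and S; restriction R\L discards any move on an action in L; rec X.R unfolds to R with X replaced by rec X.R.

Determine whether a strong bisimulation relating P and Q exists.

P's transition system — 4 states:
  p0 = b.c.0 + b.a.0 → --b--▸ p1, --b--▸ p2
  p1 = a.0 → --a--▸ p3
  p2 = c.0 → --c--▸ p3
  p3 = 0 → ∅
Q's transition system — 4 states:
  q0 = c.c.0 + b.a.0 → --b--▸ q1, --c--▸ q2
  q1 = a.0 → --a--▸ q3
  q2 = c.0 → --c--▸ q3
  q3 = 0 → ∅
Bisimilarity quotient blocks:
  B0 = {p0}
  B1 = {p2, q2}
  B2 = {p3, q3}
  B3 = {p1, q1}
  B4 = {q0}
p0 ∈ B0, q0 ∈ B4 → different blocks

not bisimilar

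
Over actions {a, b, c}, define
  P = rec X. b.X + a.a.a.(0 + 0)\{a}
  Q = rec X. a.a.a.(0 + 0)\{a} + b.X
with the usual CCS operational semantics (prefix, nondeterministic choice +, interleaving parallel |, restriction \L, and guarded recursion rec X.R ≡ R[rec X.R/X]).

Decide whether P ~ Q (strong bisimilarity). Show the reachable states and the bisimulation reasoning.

P's transition system — 4 states:
  p0 = rec X. b.X + a.a.a.(0 + 0)\{a} ⊢ -a-> p1, -b-> p0
  p1 = a.a.(0 + 0)\{a} ⊢ -a-> p2
  p2 = a.(0 + 0)\{a} ⊢ -a-> p3
  p3 = (0 + 0)\{a} ⊢ deadlocked
Q's transition system — 4 states:
  q0 = rec X. a.a.a.(0 + 0)\{a} + b.X ⊢ -a-> q1, -b-> q0
  q1 = a.a.(0 + 0)\{a} ⊢ -a-> q2
  q2 = a.(0 + 0)\{a} ⊢ -a-> q3
  q3 = (0 + 0)\{a} ⊢ deadlocked
Coarsest stable partition (strong bisimilarity classes):
  B0 = {p0, q0}
  B1 = {p1, q1}
  B2 = {p2, q2}
  B3 = {p3, q3}
p0 ∈ B0, q0 ∈ B0 → same block

bisimilar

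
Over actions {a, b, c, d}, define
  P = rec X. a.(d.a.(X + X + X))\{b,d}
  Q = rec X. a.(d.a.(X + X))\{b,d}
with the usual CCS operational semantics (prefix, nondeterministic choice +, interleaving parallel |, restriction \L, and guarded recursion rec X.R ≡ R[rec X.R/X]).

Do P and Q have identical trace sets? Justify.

trace-equivalent

LTS(P): 2 reachable states
  u0 = rec X. a.(d.a.(X + X + X))\{b,d} → -a-> u1
  u1 = (d.a.((rec X. a.(d.a.(X + X + X))\{b,d}) + (rec X. a.(d.a.(X + X + X))\{b,d}) + (rec X. a.(d.a.(X + X + X))\{b,d})))\{b,d} → (no moves)
LTS(Q): 2 reachable states
  v0 = rec X. a.(d.a.(X + X))\{b,d} → -a-> v1
  v1 = (d.a.((rec X. a.(d.a.(X + X))\{b,d}) + (rec X. a.(d.a.(X + X))\{b,d})))\{b,d} → (no moves)
Bisimilarity quotient blocks:
  B0 = {u0, v0}
  B1 = {u1, v1}
u0 ∈ B0, v0 ∈ B0 → same block
Bisimilar ⇒ trace-equivalent.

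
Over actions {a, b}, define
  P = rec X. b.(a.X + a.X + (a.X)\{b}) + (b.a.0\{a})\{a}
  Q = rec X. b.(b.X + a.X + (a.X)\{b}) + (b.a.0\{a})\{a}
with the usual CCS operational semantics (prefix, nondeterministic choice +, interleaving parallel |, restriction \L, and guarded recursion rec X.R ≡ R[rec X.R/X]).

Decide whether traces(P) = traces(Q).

Reachable graph of P (4 states):
  p0 = rec X. b.(a.X + a.X + (a.X)\{b}) + (b.a.0\{a})\{a} has moves ··b··> p1, ··b··> p2
  p1 = (a.0\{a})\{a} has moves (no moves)
  p2 = a.(rec X. b.(a.X + a.X + (a.X)\{b}) + (b.a.0\{a})\{a}) + a.(rec X. b.(a.X + a.X + (a.X)\{b}) + (b.a.0\{a})\{a}) + (a.(rec X. b.(a.X + a.X + (a.X)\{b}) + (b.a.0\{a})\{a}))\{b} has moves ··a··> p0, ··a··> p3
  p3 = (rec X. b.(a.X + a.X + (a.X)\{b}) + (b.a.0\{a})\{a})\{b} has moves (no moves)
Reachable graph of Q (4 states):
  q0 = rec X. b.(b.X + a.X + (a.X)\{b}) + (b.a.0\{a})\{a} has moves ··b··> q1, ··b··> q2
  q1 = (a.0\{a})\{a} has moves (no moves)
  q2 = b.(rec X. b.(b.X + a.X + (a.X)\{b}) + (b.a.0\{a})\{a}) + a.(rec X. b.(b.X + a.X + (a.X)\{b}) + (b.a.0\{a})\{a}) + (a.(rec X. b.(b.X + a.X + (a.X)\{b}) + (b.a.0\{a})\{a}))\{b} has moves ··a··> q0, ··a··> q3, ··b··> q0
  q3 = (rec X. b.(b.X + a.X + (a.X)\{b}) + (b.a.0\{a})\{a})\{b} has moves (no moves)
Executing bb from Q (initial set {q0}):
  [1] b ⇒ {q1, q2}
  [2] b ⇒ {q0}
  Q completes σ.
Executing bb from P (initial set {p0}):
  [1] b ⇒ {p1, p2}
  [2] b ⇒ ∅  — P cannot continue

NO — witness ⟨bb⟩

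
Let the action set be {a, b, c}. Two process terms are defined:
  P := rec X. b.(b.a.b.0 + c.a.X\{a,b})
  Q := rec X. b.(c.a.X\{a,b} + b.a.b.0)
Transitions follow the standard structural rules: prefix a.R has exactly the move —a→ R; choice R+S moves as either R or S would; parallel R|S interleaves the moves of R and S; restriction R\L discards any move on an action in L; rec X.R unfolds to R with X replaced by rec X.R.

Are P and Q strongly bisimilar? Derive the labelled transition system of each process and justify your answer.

LTS(P): 7 reachable states
  u0 = rec X. b.(b.a.b.0 + c.a.X\{a,b}) has moves --b--▸ u1
  u1 = b.a.b.0 + c.a.(rec X. b.(b.a.b.0 + c.a.X\{a,b}))\{a,b} has moves --b--▸ u2, --c--▸ u3
  u2 = a.b.0 has moves --a--▸ u4
  u3 = a.(rec X. b.(b.a.b.0 + c.a.X\{a,b}))\{a,b} has moves --a--▸ u5
  u4 = b.0 has moves --b--▸ u6
  u5 = (rec X. b.(b.a.b.0 + c.a.X\{a,b}))\{a,b} has moves stopped
  u6 = 0 has moves stopped
LTS(Q): 7 reachable states
  v0 = rec X. b.(c.a.X\{a,b} + b.a.b.0) has moves --b--▸ v1
  v1 = c.a.(rec X. b.(c.a.X\{a,b} + b.a.b.0))\{a,b} + b.a.b.0 has moves --b--▸ v2, --c--▸ v3
  v2 = a.b.0 has moves --a--▸ v4
  v3 = a.(rec X. b.(c.a.X\{a,b} + b.a.b.0))\{a,b} has moves --a--▸ v5
  v4 = b.0 has moves --b--▸ v6
  v5 = (rec X. b.(c.a.X\{a,b} + b.a.b.0))\{a,b} has moves stopped
  v6 = 0 has moves stopped
Coarsest stable partition (strong bisimilarity classes):
  B0 = {u0, v0}
  B1 = {u1, v1}
  B2 = {u3, v3}
  B3 = {u5, u6, v5, v6}
  B4 = {u2, v2}
  B5 = {u4, v4}
u0 ∈ B0, v0 ∈ B0 → same block

bisimilar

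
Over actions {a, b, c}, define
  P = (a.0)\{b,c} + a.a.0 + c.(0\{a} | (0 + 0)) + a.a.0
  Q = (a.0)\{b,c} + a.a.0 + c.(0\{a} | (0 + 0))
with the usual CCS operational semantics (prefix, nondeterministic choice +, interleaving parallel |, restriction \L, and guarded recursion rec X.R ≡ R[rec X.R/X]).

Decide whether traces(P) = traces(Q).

LTS(P): 5 reachable states
  u0 = (a.0)\{b,c} + a.a.0 + c.(0\{a} | (0 + 0)) + a.a.0 ⊢ --a--▸ u1, --a--▸ u2, --c--▸ u3
  u1 = 0\{b,c} ⊢ deadlocked
  u2 = a.0 ⊢ --a--▸ u4
  u3 = 0\{a} | (0 + 0) ⊢ deadlocked
  u4 = 0 ⊢ deadlocked
LTS(Q): 5 reachable states
  v0 = (a.0)\{b,c} + a.a.0 + c.(0\{a} | (0 + 0)) ⊢ --a--▸ v1, --a--▸ v2, --c--▸ v3
  v1 = 0\{b,c} ⊢ deadlocked
  v2 = a.0 ⊢ --a--▸ v4
  v3 = 0\{a} | (0 + 0) ⊢ deadlocked
  v4 = 0 ⊢ deadlocked
Coarsest stable partition (strong bisimilarity classes):
  B0 = {u0, v0}
  B1 = {u1, u3, u4, v1, v3, v4}
  B2 = {u2, v2}
u0 ∈ B0, v0 ∈ B0 → same block
Bisimilar ⇒ trace-equivalent.

YES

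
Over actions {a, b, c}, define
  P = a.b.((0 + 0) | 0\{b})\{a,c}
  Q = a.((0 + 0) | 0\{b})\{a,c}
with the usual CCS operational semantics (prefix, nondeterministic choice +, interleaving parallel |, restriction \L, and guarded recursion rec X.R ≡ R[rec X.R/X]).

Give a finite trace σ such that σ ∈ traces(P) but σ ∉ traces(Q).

ab

P's transition system — 3 states:
  s0 = a.b.((0 + 0) | 0\{b})\{a,c} ⊢ ··a··> s1
  s1 = b.((0 + 0) | 0\{b})\{a,c} ⊢ ··b··> s2
  s2 = ((0 + 0) | 0\{b})\{a,c} ⊢ ·
Q's transition system — 2 states:
  t0 = a.((0 + 0) | 0\{b})\{a,c} ⊢ ··a··> t1
  t1 = ((0 + 0) | 0\{b})\{a,c} ⊢ ·
Run σ = ⟨ab⟩ on P: start {s0}
  after a @ step 1: {s1}
  after b @ step 2: {s2}
  P completes σ.
Run σ = ⟨ab⟩ on Q: start {t0}
  after a @ step 1: {t1}
  after b @ step 2: no successor for Q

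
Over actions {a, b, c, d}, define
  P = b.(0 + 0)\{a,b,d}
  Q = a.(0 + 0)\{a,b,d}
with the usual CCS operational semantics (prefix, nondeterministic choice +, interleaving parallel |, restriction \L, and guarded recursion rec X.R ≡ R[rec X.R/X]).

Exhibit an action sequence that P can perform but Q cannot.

P's transition system — 2 states:
  s0 = b.(0 + 0)\{a,b,d} :: --b--▸ s1
  s1 = (0 + 0)\{a,b,d} :: deadlocked
Q's transition system — 2 states:
  t0 = a.(0 + 0)\{a,b,d} :: --a--▸ t1
  t1 = (0 + 0)\{a,b,d} :: deadlocked
Executing b from P (initial set {s0}):
  after b @ step 1: {s1}
  P completes σ.
Executing b from Q (initial set {t0}):
  after b @ step 1: ∅ (Q stuck)

b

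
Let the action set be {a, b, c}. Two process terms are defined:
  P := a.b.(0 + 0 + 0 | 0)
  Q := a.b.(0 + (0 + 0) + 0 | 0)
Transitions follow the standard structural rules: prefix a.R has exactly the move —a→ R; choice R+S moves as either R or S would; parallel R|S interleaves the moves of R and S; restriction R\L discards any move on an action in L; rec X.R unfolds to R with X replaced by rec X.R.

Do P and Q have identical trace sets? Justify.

Reachable graph of P (3 states):
  p0 = a.b.(0 + 0 + 0 | 0) :: —a→ p1
  p1 = b.(0 + 0 + 0 | 0) :: —b→ p2
  p2 = 0 + 0 + 0 | 0 :: ∅
Reachable graph of Q (3 states):
  q0 = a.b.(0 + (0 + 0) + 0 | 0) :: —a→ q1
  q1 = b.(0 + (0 + 0) + 0 | 0) :: —b→ q2
  q2 = 0 + (0 + 0) + 0 | 0 :: ∅
Partition-refinement fixed point:
  B0 = {p0, q0}
  B1 = {p1, q1}
  B2 = {p2, q2}
p0 ∈ B0, q0 ∈ B0 → same block
Bisimilar ⇒ trace-equivalent.

YES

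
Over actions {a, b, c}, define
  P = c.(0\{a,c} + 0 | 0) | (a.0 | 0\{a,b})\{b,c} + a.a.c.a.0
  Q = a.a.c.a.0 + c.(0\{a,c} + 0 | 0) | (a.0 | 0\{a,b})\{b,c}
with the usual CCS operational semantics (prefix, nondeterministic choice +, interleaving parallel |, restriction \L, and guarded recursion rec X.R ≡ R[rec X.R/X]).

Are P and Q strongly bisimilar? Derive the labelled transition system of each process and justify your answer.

P ~ Q

LTS(P): 8 reachable states
  p0 = c.(0\{a,c} + 0 | 0) | (a.0 | 0\{a,b})\{b,c} + a.a.c.a.0 | =a=> p1, =a=> p2, =c=> p3
  p1 = a.c.a.0 | =a=> p4
  p2 = c.(0\{a,c} + 0 | 0) | (0 | 0\{a,b})\{b,c} | =c=> p5
  p3 = (0\{a,c} + 0 | 0) | (a.0 | 0\{a,b})\{b,c} | =a=> p5
  p4 = c.a.0 | =c=> p6
  p5 = (0\{a,c} + 0 | 0) | (0 | 0\{a,b})\{b,c} | stopped
  p6 = a.0 | =a=> p7
  p7 = 0 | stopped
LTS(Q): 8 reachable states
  q0 = a.a.c.a.0 + c.(0\{a,c} + 0 | 0) | (a.0 | 0\{a,b})\{b,c} | =a=> q1, =a=> q2, =c=> q3
  q1 = a.c.a.0 | =a=> q4
  q2 = c.(0\{a,c} + 0 | 0) | (0 | 0\{a,b})\{b,c} | =c=> q5
  q3 = (0\{a,c} + 0 | 0) | (a.0 | 0\{a,b})\{b,c} | =a=> q5
  q4 = c.a.0 | =c=> q6
  q5 = (0\{a,c} + 0 | 0) | (0 | 0\{a,b})\{b,c} | stopped
  q6 = a.0 | =a=> q7
  q7 = 0 | stopped
Partition-refinement fixed point:
  B0 = {p0, q0}
  B1 = {p2, q2}
  B2 = {p5, p7, q5, q7}
  B3 = {p3, p6, q3, q6}
  B4 = {p1, q1}
  B5 = {p4, q4}
p0 ∈ B0, q0 ∈ B0 → same block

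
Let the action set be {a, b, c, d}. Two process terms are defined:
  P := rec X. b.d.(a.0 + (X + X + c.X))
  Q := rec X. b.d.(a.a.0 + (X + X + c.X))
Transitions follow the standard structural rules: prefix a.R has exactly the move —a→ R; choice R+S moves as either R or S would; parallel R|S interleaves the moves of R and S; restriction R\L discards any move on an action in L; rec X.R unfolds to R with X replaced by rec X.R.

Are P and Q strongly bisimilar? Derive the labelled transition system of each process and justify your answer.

LTS(P): 4 reachable states
  p0 = rec X. b.d.(a.0 + (X + X + c.X)) → ··b··> p1
  p1 = d.(a.0 + ((rec X. b.d.(a.0 + (X + X + c.X))) + (rec X. b.d.(a.0 + (X + X + c.X))) + c.(rec X. b.d.(a.0 + (X + X + c.X))))) → ··d··> p2
  p2 = a.0 + ((rec X. b.d.(a.0 + (X + X + c.X))) + (rec X. b.d.(a.0 + (X + X + c.X))) + c.(rec X. b.d.(a.0 + (X + X + c.X)))) → ··a··> p3, ··b··> p1, ··c··> p0
  p3 = 0 → ∅
LTS(Q): 5 reachable states
  q0 = rec X. b.d.(a.a.0 + (X + X + c.X)) → ··b··> q1
  q1 = d.(a.a.0 + ((rec X. b.d.(a.a.0 + (X + X + c.X))) + (rec X. b.d.(a.a.0 + (X + X + c.X))) + c.(rec X. b.d.(a.a.0 + (X + X + c.X))))) → ··d··> q2
  q2 = a.a.0 + ((rec X. b.d.(a.a.0 + (X + X + c.X))) + (rec X. b.d.(a.a.0 + (X + X + c.X))) + c.(rec X. b.d.(a.a.0 + (X + X + c.X)))) → ··a··> q3, ··b··> q1, ··c··> q0
  q3 = a.0 → ··a··> q4
  q4 = 0 → ∅
Coarsest stable partition (strong bisimilarity classes):
  B0 = {p0}
  B1 = {p1}
  B2 = {p2}
  B3 = {p3, q4}
  B4 = {q0}
  B5 = {q1}
  B6 = {q2}
  B7 = {q3}
p0 ∈ B0, q0 ∈ B4 → different blocks

not bisimilar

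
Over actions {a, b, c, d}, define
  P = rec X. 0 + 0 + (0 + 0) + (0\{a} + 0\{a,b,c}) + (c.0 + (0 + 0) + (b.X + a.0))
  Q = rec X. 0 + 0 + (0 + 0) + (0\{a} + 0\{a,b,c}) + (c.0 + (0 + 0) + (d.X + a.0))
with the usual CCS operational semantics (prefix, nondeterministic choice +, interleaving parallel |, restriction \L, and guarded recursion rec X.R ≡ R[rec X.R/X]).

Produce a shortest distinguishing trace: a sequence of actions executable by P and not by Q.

Reachable graph of P (2 states):
  p0 = rec X. 0 + 0 + (0 + 0) + (0\{a} + 0\{a,b,c}) + (c.0 + (0 + 0) + (b.X + a.0)) | =a=> p1, =b=> p0, =c=> p1
  p1 = 0 | ·
Reachable graph of Q (2 states):
  q0 = rec X. 0 + 0 + (0 + 0) + (0\{a} + 0\{a,b,c}) + (c.0 + (0 + 0) + (d.X + a.0)) | =a=> q1, =c=> q1, =d=> q0
  q1 = 0 | ·
Run σ = ⟨b⟩ on P: start {p0}
  step 1 (b): {p0}
  ✓ P
Run σ = ⟨b⟩ on Q: start {q0}
  step 1 (b): no successor for Q

b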